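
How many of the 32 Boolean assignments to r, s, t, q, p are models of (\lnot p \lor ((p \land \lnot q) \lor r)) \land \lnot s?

Initial set: {T ((\lnot p \lor ((p \land \lnot q) \lor r)) \land \lnot s)}.
T ((\lnot p \lor ((p \land \lnot q) \lor r)) \land \lnot s): α-rule — add T (\lnot p \lor ((p \land \lnot q) \lor r)), T \lnot s.
T (\lnot p \lor ((p \land \lnot q) \lor r)): β-rule — branch into T \lnot p  //  T ((p \land \lnot q) \lor r).
  branch 1 (add T \lnot p):
    ○ open, literals {p=false, s=false}.
  branch 2 (add T ((p \land \lnot q) \lor r)):
    T ((p \land \lnot q) \lor r): β-rule — branch into T (p \land \lnot q)  //  T r.
      branch 2.1 (add T (p \land \lnot q)):
        T (p \land \lnot q): α-rule — add T p, T \lnot q.
        ○ open, literals {p=true, q=false, s=false}.
      branch 2.2 (add T r):
        ○ open, literals {r=true, s=false}.
0 branches closed, 3 open.
Each open branch fixes some atoms; the unmentioned ones are free. Counting distinct full assignments: branch {p=false, s=false} (r, t, q) contributes 8 new; branch {p=true, q=false, s=false} (r, t) contributes 4 new; branch {r=true, s=false} (t, q, p) contributes 2 new. Total: 14.

14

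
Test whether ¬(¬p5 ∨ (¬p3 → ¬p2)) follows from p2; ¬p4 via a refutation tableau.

Initial set: {T p2; T ¬p4; F ¬(¬p5 ∨ (¬p3 → ¬p2))}.
F ¬(¬p5 ∨ (¬p3 → ¬p2)): β-rule — branch into T ¬p5  //  T (¬p3 → ¬p2).
  branch 1 (add T ¬p5):
    ○ open, literals {p2=T, p4=F, p5=F}.
  branch 2 (add T (¬p3 → ¬p2)):
    T (¬p3 → ¬p2): β-rule — branch into F ¬p3  //  T ¬p2.
      branch 2.1 (add F ¬p3):
        ○ open, literals {p2=T, p3=T, p4=F}.
      branch 2.2 (add T ¬p2):
        × closes — contains both p2 and ¬p2.
1 branch closed, 2 open.
An open branch gives a countermodel: p2=T, p4=F, p5=F (unmentioned atoms arbitrary); the premises hold there but the conclusion fails.

No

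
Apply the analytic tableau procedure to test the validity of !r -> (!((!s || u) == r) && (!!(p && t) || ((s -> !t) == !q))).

Assume the negation and expand:
Initial set: {!(!r -> (!((!s || u) == r) && (!!(p && t) || ((s -> !t) == !q))))}.
!(!r -> (!((!s || u) == r) && (!!(p && t) || ((s -> !t) == !q)))): α-rule — add !r, !(!((!s || u) == r) && (!!(p && t) || ((s -> !t) == !q))).
!(!((!s || u) == r) && (!!(p && t) || ((s -> !t) == !q))): β-rule — branch into !!((!s || u) == r)  //  !(!!(p && t) || ((s -> !t) == !q)).
  branch 1 (add !!((!s || u) == r)):
    !!((!s || u) == r): β-rule — branch into (!s || u), r  //  !(!s || u), !r.
      branch 1.1 (add (!s || u), r):
        × closes — contains both r and !r.
      branch 1.2 (add !(!s || u), !r):
        !(!s || u): α-rule — add !!s, !u.
        ○ open, literals {r=false, s=true, u=false}.
  branch 2 (add !(!!(p && t) || ((s -> !t) == !q))):
    !(!!(p && t) || ((s -> !t) == !q)): α-rule — add !!!(p && t), !((s -> !t) == !q).
    !!!(p && t): drop double negation, giving !(p && t).
    !((s -> !t) == !q): β-rule — branch into (s -> !t), !!q  //  !(s -> !t), !q.
      branch 2.1 (add (s -> !t), !!q):
        !(p && t): β-rule — branch into !p  //  !t.
          branch 2.1.1 (add !p):
            (s -> !t): β-rule — branch into !s  //  !t.
              branch 2.1.1.1 (add !s):
                ○ open, literals {p=false, q=true, r=false, s=false}.
              branch 2.1.1.2 (add !t):
                ○ open, literals {p=false, q=true, r=false, t=false}.
          branch 2.1.2 (add !t):
            (s -> !t): β-rule — branch into !s  //  !t.
              branch 2.1.2.1 (add !s):
                ○ open, literals {q=true, r=false, s=false, t=false}.
              branch 2.1.2.2 (add !t):
                ○ open, literals {q=true, r=false, t=false}.
      branch 2.2 (add !(s -> !t), !q):
        !(s -> !t): α-rule — add s, !!t.
        !(p && t): β-rule — branch into !p  //  !t.
          branch 2.2.1 (add !p):
            ○ open, literals {p=false, q=false, r=false, s=true, t=true}.
          branch 2.2.2 (add !t):
            × closes — contains both t and !t.
2 branches closed, 6 open.
An open branch gives a countermodel: r=false, s=true, u=false (unmentioned atoms arbitrary); under it the original formula is false.

Not valid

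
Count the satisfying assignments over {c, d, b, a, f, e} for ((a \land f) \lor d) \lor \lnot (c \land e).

Initial set: {T (((a \land f) \lor d) \lor \lnot (c \land e))}.
T (((a \land f) \lor d) \lor \lnot (c \land e)): β-rule — branch into T ((a \land f) \lor d)  //  T \lnot (c \land e).
  branch 1 (add T ((a \land f) \lor d)):
    T ((a \land f) \lor d): β-rule — branch into T (a \land f)  //  T d.
      branch 1.1 (add T (a \land f)):
        T (a \land f): α-rule — add T a, T f.
        ○ open, literals {a=1, f=1}.
      branch 1.2 (add T d):
        ○ open, literals {d=1}.
  branch 2 (add T \lnot (c \land e)):
    T \lnot (c \land e): β-rule — branch into F c  //  F e.
      branch 2.1 (add F c):
        ○ open, literals {c=0}.
      branch 2.2 (add F e):
        ○ open, literals {e=0}.
0 branches closed, 4 open.
Each open branch fixes some atoms; the unmentioned ones are free. Counting distinct full assignments: branch {a=1, f=1} (c, d, b, e) contributes 16 new; branch {d=1} (c, b, a, f, e) contributes 24 new; branch {c=0} (d, b, a, f, e) contributes 12 new; branch {e=0} (c, d, b, a, f) contributes 6 new. Total: 58.

58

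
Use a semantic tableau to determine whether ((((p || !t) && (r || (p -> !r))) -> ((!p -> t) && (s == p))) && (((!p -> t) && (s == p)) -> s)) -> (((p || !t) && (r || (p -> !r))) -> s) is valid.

Assume the negation and expand:
Initial set: {!(((((p || !t) && (r || (p -> !r))) -> ((!p -> t) && (s == p))) && (((!p -> t) && (s == p)) -> s)) -> (((p || !t) && (r || (p -> !r))) -> s))}.
!(((((p || !t) && (r || (p -> !r))) -> ((!p -> t) && (s == p))) && (((!p -> t) && (s == p)) -> s)) -> (((p || !t) && (r || (p -> !r))) -> s)): α-rule — add ((((p || !t) && (r || (p -> !r))) -> ((!p -> t) && (s == p))) && (((!p -> t) && (s == p)) -> s)), !(((p || !t) && (r || (p -> !r))) -> s).
((((p || !t) && (r || (p -> !r))) -> ((!p -> t) && (s == p))) && (((!p -> t) && (s == p)) -> s)): α-rule — add (((p || !t) && (r || (p -> !r))) -> ((!p -> t) && (s == p))), (((!p -> t) && (s == p)) -> s).
!(((p || !t) && (r || (p -> !r))) -> s): α-rule — add ((p || !t) && (r || (p -> !r))), !s.
((p || !t) && (r || (p -> !r))): α-rule — add (p || !t), (r || (p -> !r)).
(((p || !t) && (r || (p -> !r))) -> ((!p -> t) && (s == p))): β-rule — branch into !((p || !t) && (r || (p -> !r)))  //  ((!p -> t) && (s == p)).
  branch 1 (add !((p || !t) && (r || (p -> !r)))):
    (((!p -> t) && (s == p)) -> s): β-rule — branch into !((!p -> t) && (s == p))  //  s.
      branch 1.1 (add !((!p -> t) && (s == p))):
        (p || !t): β-rule — branch into p  //  !t.
          branch 1.1.1 (add p):
            (r || (p -> !r)): β-rule — branch into r  //  (p -> !r).
              branch 1.1.1.1 (add r):
                !((p || !t) && (r || (p -> !r))): β-rule — branch into !(p || !t)  //  !(r || (p -> !r)).
                  branch 1.1.1.1.1 (add !(p || !t)):
                    !(p || !t): α-rule — add !p, !!t.
                    × closes — contains both p and !p.
                  branch 1.1.1.1.2 (add !(r || (p -> !r))):
                    !(r || (p -> !r)): α-rule — add !r, !(p -> !r).
                    × closes — contains both r and !r.
              branch 1.1.1.2 (add (p -> !r)):
                !((p || !t) && (r || (p -> !r))): β-rule — branch into !(p || !t)  //  !(r || (p -> !r)).
                  branch 1.1.1.2.1 (add !(p || !t)):
                    !(p || !t): α-rule — add !p, !!t.
                    × closes — contains both p and !p.
                  branch 1.1.1.2.2 (add !(r || (p -> !r))):
                    !(r || (p -> !r)): α-rule — add !r, !(p -> !r).
                    !(p -> !r): α-rule — add p, !!r.
                    × closes — contains both r and !r.
          branch 1.1.2 (add !t):
            (r || (p -> !r)): β-rule — branch into r  //  (p -> !r).
              branch 1.1.2.1 (add r):
                !((p || !t) && (r || (p -> !r))): β-rule — branch into !(p || !t)  //  !(r || (p -> !r)).
                  branch 1.1.2.1.1 (add !(p || !t)):
                    !(p || !t): α-rule — add !p, !!t.
                    × closes — contains both t and !t.
                  branch 1.1.2.1.2 (add !(r || (p -> !r))):
                    !(r || (p -> !r)): α-rule — add !r, !(p -> !r).
                    × closes — contains both r and !r.
              branch 1.1.2.2 (add (p -> !r)):
                !((p || !t) && (r || (p -> !r))): β-rule — branch into !(p || !t)  //  !(r || (p -> !r)).
                  branch 1.1.2.2.1 (add !(p || !t)):
                    !(p || !t): α-rule — add !p, !!t.
                    × closes — contains both t and !t.
                  branch 1.1.2.2.2 (add !(r || (p -> !r))):
                    !(r || (p -> !r)): α-rule — add !r, !(p -> !r).
                    !(p -> !r): α-rule — add p, !!r.
                    × closes — contains both r and !r.
      branch 1.2 (add s):
        × closes — contains both s and !s.
  branch 2 (add ((!p -> t) && (s == p))):
    ((!p -> t) && (s == p)): α-rule — add (!p -> t), (s == p).
    (((!p -> t) && (s == p)) -> s): β-rule — branch into !((!p -> t) && (s == p))  //  s.
      branch 2.1 (add !((!p -> t) && (s == p))):
        (p || !t): β-rule — branch into p  //  !t.
          branch 2.1.1 (add p):
            (r || (p -> !r)): β-rule — branch into r  //  (p -> !r).
              branch 2.1.1.1 (add r):
                (!p -> t): β-rule — branch into !!p  //  t.
                  branch 2.1.1.1.1 (add !!p):
                    (s == p): β-rule — branch into s, p  //  !s, !p.
                      branch 2.1.1.1.1.1 (add s, p):
                        × closes — contains both s and !s.
                      branch 2.1.1.1.1.2 (add !s, !p):
                        × closes — contains both p and !p.
                  branch 2.1.1.1.2 (add t):
                    (s == p): β-rule — branch into s, p  //  !s, !p.
                      branch 2.1.1.1.2.1 (add s, p):
                        × closes — contains both s and !s.
                      branch 2.1.1.1.2.2 (add !s, !p):
                        × closes — contains both p and !p.
              branch 2.1.1.2 (add (p -> !r)):
                (!p -> t): β-rule — branch into !!p  //  t.
                  branch 2.1.1.2.1 (add !!p):
                    (s == p): β-rule — branch into s, p  //  !s, !p.
                      branch 2.1.1.2.1.1 (add s, p):
                        × closes — contains both s and !s.
                      branch 2.1.1.2.1.2 (add !s, !p):
                        × closes — contains both p and !p.
                  branch 2.1.1.2.2 (add t):
                    (s == p): β-rule — branch into s, p  //  !s, !p.
                      branch 2.1.1.2.2.1 (add s, p):
                        × closes — contains both s and !s.
                      branch 2.1.1.2.2.2 (add !s, !p):
                        × closes — contains both p and !p.
          branch 2.1.2 (add !t):
            (r || (p -> !r)): β-rule — branch into r  //  (p -> !r).
              branch 2.1.2.1 (add r):
                (!p -> t): β-rule — branch into !!p  //  t.
                  branch 2.1.2.1.1 (add !!p):
                    (s == p): β-rule — branch into s, p  //  !s, !p.
                      branch 2.1.2.1.1.1 (add s, p):
                        × closes — contains both s and !s.
                      branch 2.1.2.1.1.2 (add !s, !p):
                        × closes — contains both p and !p.
                  branch 2.1.2.1.2 (add t):
                    × closes — contains both t and !t.
              branch 2.1.2.2 (add (p -> !r)):
                (!p -> t): β-rule — branch into !!p  //  t.
                  branch 2.1.2.2.1 (add !!p):
                    (s == p): β-rule — branch into s, p  //  !s, !p.
                      branch 2.1.2.2.1.1 (add s, p):
                        × closes — contains both s and !s.
                      branch 2.1.2.2.1.2 (add !s, !p):
                        × closes — contains both p and !p.
                  branch 2.1.2.2.2 (add t):
                    × closes — contains both t and !t.
      branch 2.2 (add s):
        × closes — contains both s and !s.
All 24 branches close.
Every branch closed, so the negation is unsatisfiable and the formula is valid.

Valid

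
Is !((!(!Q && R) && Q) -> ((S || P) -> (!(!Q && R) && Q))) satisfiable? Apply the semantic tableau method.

Initial set: {!((!(!Q && R) && Q) -> ((S || P) -> (!(!Q && R) && Q)))}.
!((!(!Q && R) && Q) -> ((S || P) -> (!(!Q && R) && Q))): α-rule — add (!(!Q && R) && Q), !((S || P) -> (!(!Q && R) && Q)).
(!(!Q && R) && Q): α-rule — add !(!Q && R), Q.
!((S || P) -> (!(!Q && R) && Q)): α-rule — add (S || P), !(!(!Q && R) && Q).
!(!Q && R): β-rule — branch into !!Q  //  !R.
  branch 1 (add !!Q):
    (S || P): β-rule — branch into S  //  P.
      branch 1.1 (add S):
        !(!(!Q && R) && Q): β-rule — branch into !!(!Q && R)  //  !Q.
          branch 1.1.1 (add !!(!Q && R)):
            !!(!Q && R): α-rule — add !Q, R.
            × closes — contains both Q and !Q.
          branch 1.1.2 (add !Q):
            × closes — contains both Q and !Q.
      branch 1.2 (add P):
        !(!(!Q && R) && Q): β-rule — branch into !!(!Q && R)  //  !Q.
          branch 1.2.1 (add !!(!Q && R)):
            !!(!Q && R): α-rule — add !Q, R.
            × closes — contains both Q and !Q.
          branch 1.2.2 (add !Q):
            × closes — contains both Q and !Q.
  branch 2 (add !R):
    (S || P): β-rule — branch into S  //  P.
      branch 2.1 (add S):
        !(!(!Q && R) && Q): β-rule — branch into !!(!Q && R)  //  !Q.
          branch 2.1.1 (add !!(!Q && R)):
            !!(!Q && R): α-rule — add !Q, R.
            × closes — contains both Q and !Q.
          branch 2.1.2 (add !Q):
            × closes — contains both Q and !Q.
      branch 2.2 (add P):
        !(!(!Q && R) && Q): β-rule — branch into !!(!Q && R)  //  !Q.
          branch 2.2.1 (add !!(!Q && R)):
            !!(!Q && R): α-rule — add !Q, R.
            × closes — contains both Q and !Q.
          branch 2.2.2 (add !Q):
            × closes — contains both Q and !Q.
All 8 branches close.
Every branch closed; the formula is unsatisfiable.

Unsatisfiable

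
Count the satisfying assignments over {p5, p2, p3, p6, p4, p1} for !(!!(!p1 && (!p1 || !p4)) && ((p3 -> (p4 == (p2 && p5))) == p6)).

48

Initial set: {T !(!!(!p1 && (!p1 || !p4)) && ((p3 -> (p4 == (p2 && p5))) == p6))}.
T !(!!(!p1 && (!p1 || !p4)) && ((p3 -> (p4 == (p2 && p5))) == p6)): β-rule — branch into F !!(!p1 && (!p1 || !p4))  //  F ((p3 -> (p4 == (p2 && p5))) == p6).
  branch 1 (add F !!(!p1 && (!p1 || !p4))):
    F !!(!p1 && (!p1 || !p4)): drop double negation, giving F (!p1 && (!p1 || !p4)).
    F (!p1 && (!p1 || !p4)): β-rule — branch into F !p1  //  F (!p1 || !p4).
      branch 1.1 (add F !p1):
        ○ open, literals {p1=T}.
      branch 1.2 (add F (!p1 || !p4)):
        F (!p1 || !p4): α-rule — add F !p1, F !p4.
        ○ open, literals {p1=T, p4=T}.
  branch 2 (add F ((p3 -> (p4 == (p2 && p5))) == p6)):
    F ((p3 -> (p4 == (p2 && p5))) == p6): β-rule — branch into T (p3 -> (p4 == (p2 && p5))), F p6  //  F (p3 -> (p4 == (p2 && p5))), T p6.
      branch 2.1 (add T (p3 -> (p4 == (p2 && p5))), F p6):
        T (p3 -> (p4 == (p2 && p5))): β-rule — branch into F p3  //  T (p4 == (p2 && p5)).
          branch 2.1.1 (add F p3):
            ○ open, literals {p3=F, p6=F}.
          branch 2.1.2 (add T (p4 == (p2 && p5))):
            T (p4 == (p2 && p5)): β-rule — branch into T p4, T (p2 && p5)  //  F p4, F (p2 && p5).
              branch 2.1.2.1 (add T p4, T (p2 && p5)):
                T (p2 && p5): α-rule — add T p2, T p5.
                ○ open, literals {p2=T, p4=T, p5=T, p6=F}.
              branch 2.1.2.2 (add F p4, F (p2 && p5)):
                F (p2 && p5): β-rule — branch into F p2  //  F p5.
                  branch 2.1.2.2.1 (add F p2):
                    ○ open, literals {p2=F, p4=F, p6=F}.
                  branch 2.1.2.2.2 (add F p5):
                    ○ open, literals {p4=F, p5=F, p6=F}.
      branch 2.2 (add F (p3 -> (p4 == (p2 && p5))), T p6):
        F (p3 -> (p4 == (p2 && p5))): α-rule — add T p3, F (p4 == (p2 && p5)).
        F (p4 == (p2 && p5)): β-rule — branch into T p4, F (p2 && p5)  //  F p4, T (p2 && p5).
          branch 2.2.1 (add T p4, F (p2 && p5)):
            F (p2 && p5): β-rule — branch into F p2  //  F p5.
              branch 2.2.1.1 (add F p2):
                ○ open, literals {p2=F, p3=T, p4=T, p6=T}.
              branch 2.2.1.2 (add F p5):
                ○ open, literals {p3=T, p4=T, p5=F, p6=T}.
          branch 2.2.2 (add F p4, T (p2 && p5)):
            T (p2 && p5): α-rule — add T p2, T p5.
            ○ open, literals {p2=T, p3=T, p4=F, p5=T, p6=T}.
0 branches closed, 9 open.
Each open branch fixes some atoms; the unmentioned ones are free. Counting distinct full assignments: branch {p1=T} (p5, p2, p3, p6, p4) contributes 32 new; branch {p1=T, p4=T} (p5, p2, p3, p6) contributes 0 new; branch {p3=F, p6=F} (p5, p2, p4, p1) contributes 8 new; branch {p2=T, p4=T, p5=T, p6=F} (p3, p1) contributes 1 new; branch {p2=F, p4=F, p6=F} (p5, p3, p1) contributes 2 new; branch {p4=F, p5=F, p6=F} (p2, p3, p1) contributes 1 new; branch {p2=F, p3=T, p4=T, p6=T} (p5, p1) contributes 2 new; branch {p3=T, p4=T, p5=F, p6=T} (p2, p1) contributes 1 new; branch {p2=T, p3=T, p4=F, p5=T, p6=T} (p1) contributes 1 new. Total: 48.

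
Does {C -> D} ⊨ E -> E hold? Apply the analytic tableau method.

Yes

Initial set: {(C -> D); !(E -> E)}.
!(E -> E): α-rule — add E, !E.
× closes — contains both E and !E.
All 1 branch closes.
Every branch closed, so the premises entail the conclusion.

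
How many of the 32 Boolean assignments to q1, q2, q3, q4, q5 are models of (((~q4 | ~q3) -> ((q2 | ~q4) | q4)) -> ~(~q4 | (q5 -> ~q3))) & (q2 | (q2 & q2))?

2

Initial set: {((((~q4 | ~q3) -> ((q2 | ~q4) | q4)) -> ~(~q4 | (q5 -> ~q3))) & (q2 | (q2 & q2)))}.
((((~q4 | ~q3) -> ((q2 | ~q4) | q4)) -> ~(~q4 | (q5 -> ~q3))) & (q2 | (q2 & q2))): α-rule — add (((~q4 | ~q3) -> ((q2 | ~q4) | q4)) -> ~(~q4 | (q5 -> ~q3))), (q2 | (q2 & q2)).
(((~q4 | ~q3) -> ((q2 | ~q4) | q4)) -> ~(~q4 | (q5 -> ~q3))): β-rule — branch into ~((~q4 | ~q3) -> ((q2 | ~q4) | q4))  //  ~(~q4 | (q5 -> ~q3)).
  branch 1 (add ~((~q4 | ~q3) -> ((q2 | ~q4) | q4))):
    ~((~q4 | ~q3) -> ((q2 | ~q4) | q4)): α-rule — add (~q4 | ~q3), ~((q2 | ~q4) | q4).
    ~((q2 | ~q4) | q4): α-rule — add ~(q2 | ~q4), ~q4.
    ~(q2 | ~q4): α-rule — add ~q2, ~~q4.
    × closes — contains both q4 and ~q4.
  branch 2 (add ~(~q4 | (q5 -> ~q3))):
    ~(~q4 | (q5 -> ~q3)): α-rule — add ~~q4, ~(q5 -> ~q3).
    ~(q5 -> ~q3): α-rule — add q5, ~~q3.
    (q2 | (q2 & q2)): β-rule — branch into q2  //  (q2 & q2).
      branch 2.1 (add q2):
        ○ open, literals {q2=true, q3=true, q4=true, q5=true}.
      branch 2.2 (add (q2 & q2)):
        (q2 & q2): α-rule — add q2, q2.
        ○ open, literals {q2=true, q3=true, q4=true, q5=true}.
1 branch closed, 2 open.
Each open branch fixes some atoms; the unmentioned ones are free. Counting distinct full assignments: branch {q2=true, q3=true, q4=true, q5=true} (q1) contributes 2 new; branch {q2=true, q3=true, q4=true, q5=true} (q1) contributes 0 new. Total: 2.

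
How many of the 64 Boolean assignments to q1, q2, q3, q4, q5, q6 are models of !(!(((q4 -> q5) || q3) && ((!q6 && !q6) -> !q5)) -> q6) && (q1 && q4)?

Initial set: {T (!(!(((q4 -> q5) || q3) && ((!q6 && !q6) -> !q5)) -> q6) && (q1 && q4))}.
T (!(!(((q4 -> q5) || q3) && ((!q6 && !q6) -> !q5)) -> q6) && (q1 && q4)): α-rule — add T !(!(((q4 -> q5) || q3) && ((!q6 && !q6) -> !q5)) -> q6), T (q1 && q4).
T !(!(((q4 -> q5) || q3) && ((!q6 && !q6) -> !q5)) -> q6): α-rule — add T !(((q4 -> q5) || q3) && ((!q6 && !q6) -> !q5)), F q6.
T (q1 && q4): α-rule — add T q1, T q4.
T !(((q4 -> q5) || q3) && ((!q6 && !q6) -> !q5)): β-rule — branch into F ((q4 -> q5) || q3)  //  F ((!q6 && !q6) -> !q5).
  branch 1 (add F ((q4 -> q5) || q3)):
    F ((q4 -> q5) || q3): α-rule — add F (q4 -> q5), F q3.
    F (q4 -> q5): α-rule — add T q4, F q5.
    ○ open, literals {q1=1, q3=0, q4=1, q5=0, q6=0}.
  branch 2 (add F ((!q6 && !q6) -> !q5)):
    F ((!q6 && !q6) -> !q5): α-rule — add T (!q6 && !q6), F !q5.
    T (!q6 && !q6): α-rule — add T !q6, T !q6.
    ○ open, literals {q1=1, q4=1, q5=1, q6=0}.
0 branches closed, 2 open.
Each open branch fixes some atoms; the unmentioned ones are free. Counting distinct full assignments: branch {q1=1, q3=0, q4=1, q5=0, q6=0} (q2) contributes 2 new; branch {q1=1, q4=1, q5=1, q6=0} (q2, q3) contributes 4 new. Total: 6.

6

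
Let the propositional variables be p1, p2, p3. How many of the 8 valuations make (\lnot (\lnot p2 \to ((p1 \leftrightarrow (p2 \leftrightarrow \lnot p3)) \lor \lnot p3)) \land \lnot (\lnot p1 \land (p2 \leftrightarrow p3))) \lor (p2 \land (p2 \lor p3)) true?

5

Initial set: {T ((\lnot (\lnot p2 \to ((p1 \leftrightarrow (p2 \leftrightarrow \lnot p3)) \lor \lnot p3)) \land \lnot (\lnot p1 \land (p2 \leftrightarrow p3))) \lor (p2 \land (p2 \lor p3)))}.
T ((\lnot (\lnot p2 \to ((p1 \leftrightarrow (p2 \leftrightarrow \lnot p3)) \lor \lnot p3)) \land \lnot (\lnot p1 \land (p2 \leftrightarrow p3))) \lor (p2 \land (p2 \lor p3))): β-rule — branch into T (\lnot (\lnot p2 \to ((p1 \leftrightarrow (p2 \leftrightarrow \lnot p3)) \lor \lnot p3)) \land \lnot (\lnot p1 \land (p2 \leftrightarrow p3)))  //  T (p2 \land (p2 \lor p3)).
  branch 1 (add T (\lnot (\lnot p2 \to ((p1 \leftrightarrow (p2 \leftrightarrow \lnot p3)) \lor \lnot p3)) \land \lnot (\lnot p1 \land (p2 \leftrightarrow p3)))):
    T (\lnot (\lnot p2 \to ((p1 \leftrightarrow (p2 \leftrightarrow \lnot p3)) \lor \lnot p3)) \land \lnot (\lnot p1 \land (p2 \leftrightarrow p3))): α-rule — add T \lnot (\lnot p2 \to ((p1 \leftrightarrow (p2 \leftrightarrow \lnot p3)) \lor \lnot p3)), T \lnot (\lnot p1 \land (p2 \leftrightarrow p3)).
    T \lnot (\lnot p2 \to ((p1 \leftrightarrow (p2 \leftrightarrow \lnot p3)) \lor \lnot p3)): α-rule — add T \lnot p2, F ((p1 \leftrightarrow (p2 \leftrightarrow \lnot p3)) \lor \lnot p3).
    F ((p1 \leftrightarrow (p2 \leftrightarrow \lnot p3)) \lor \lnot p3): α-rule — add F (p1 \leftrightarrow (p2 \leftrightarrow \lnot p3)), F \lnot p3.
    T \lnot (\lnot p1 \land (p2 \leftrightarrow p3)): β-rule — branch into F \lnot p1  //  F (p2 \leftrightarrow p3).
      branch 1.1 (add F \lnot p1):
        F (p1 \leftrightarrow (p2 \leftrightarrow \lnot p3)): β-rule — branch into T p1, F (p2 \leftrightarrow \lnot p3)  //  F p1, T (p2 \leftrightarrow \lnot p3).
          branch 1.1.1 (add T p1, F (p2 \leftrightarrow \lnot p3)):
            F (p2 \leftrightarrow \lnot p3): β-rule — branch into T p2, F \lnot p3  //  F p2, T \lnot p3.
              branch 1.1.1.1 (add T p2, F \lnot p3):
                × closes — contains both p2 and \lnot p2.
              branch 1.1.1.2 (add F p2, T \lnot p3):
                × closes — contains both p3 and \lnot p3.
          branch 1.1.2 (add F p1, T (p2 \leftrightarrow \lnot p3)):
            × closes — contains both p1 and \lnot p1.
      branch 1.2 (add F (p2 \leftrightarrow p3)):
        F (p1 \leftrightarrow (p2 \leftrightarrow \lnot p3)): β-rule — branch into T p1, F (p2 \leftrightarrow \lnot p3)  //  F p1, T (p2 \leftrightarrow \lnot p3).
          branch 1.2.1 (add T p1, F (p2 \leftrightarrow \lnot p3)):
            F (p2 \leftrightarrow p3): β-rule — branch into T p2, F p3  //  F p2, T p3.
              branch 1.2.1.1 (add T p2, F p3):
                × closes — contains both p2 and \lnot p2.
              branch 1.2.1.2 (add F p2, T p3):
                F (p2 \leftrightarrow \lnot p3): β-rule — branch into T p2, F \lnot p3  //  F p2, T \lnot p3.
                  branch 1.2.1.2.1 (add T p2, F \lnot p3):
                    × closes — contains both p2 and \lnot p2.
                  branch 1.2.1.2.2 (add F p2, T \lnot p3):
                    × closes — contains both p3 and \lnot p3.
          branch 1.2.2 (add F p1, T (p2 \leftrightarrow \lnot p3)):
            F (p2 \leftrightarrow p3): β-rule — branch into T p2, F p3  //  F p2, T p3.
              branch 1.2.2.1 (add T p2, F p3):
                × closes — contains both p2 and \lnot p2.
              branch 1.2.2.2 (add F p2, T p3):
                T (p2 \leftrightarrow \lnot p3): β-rule — branch into T p2, T \lnot p3  //  F p2, F \lnot p3.
                  branch 1.2.2.2.1 (add T p2, T \lnot p3):
                    × closes — contains both p2 and \lnot p2.
                  branch 1.2.2.2.2 (add F p2, F \lnot p3):
                    ○ open, literals {p1=false, p2=false, p3=true}.
  branch 2 (add T (p2 \land (p2 \lor p3))):
    T (p2 \land (p2 \lor p3)): α-rule — add T p2, T (p2 \lor p3).
    T (p2 \lor p3): β-rule — branch into T p2  //  T p3.
      branch 2.1 (add T p2):
        ○ open, literals {p2=true}.
      branch 2.2 (add T p3):
        ○ open, literals {p2=true, p3=true}.
8 branches closed, 3 open.
Each open branch fixes some atoms; the unmentioned ones are free. Counting distinct full assignments: branch {p1=false, p2=false, p3=true} (none free) contributes 1 new; branch {p2=true} (p1, p3) contributes 4 new; branch {p2=true, p3=true} (p1) contributes 0 new. Total: 5.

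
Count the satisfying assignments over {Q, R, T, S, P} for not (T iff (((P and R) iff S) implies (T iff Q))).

Initial set: {not (T iff (((P and R) iff S) implies (T iff Q)))}.
not (T iff (((P and R) iff S) implies (T iff Q))): β-rule — branch into T, not (((P and R) iff S) implies (T iff Q))  //  not T, (((P and R) iff S) implies (T iff Q)).
  branch 1 (add T, not (((P and R) iff S) implies (T iff Q))):
    not (((P and R) iff S) implies (T iff Q)): α-rule — add ((P and R) iff S), not (T iff Q).
    ((P and R) iff S): β-rule — branch into (P and R), S  //  not (P and R), not S.
      branch 1.1 (add (P and R), S):
        (P and R): α-rule — add P, R.
        not (T iff Q): β-rule — branch into T, not Q  //  not T, Q.
          branch 1.1.1 (add T, not Q):
            ○ open, literals {P=1, Q=0, R=1, S=1, T=1}.
          branch 1.1.2 (add not T, Q):
            × closes — contains both T and not T.
      branch 1.2 (add not (P and R), not S):
        not (T iff Q): β-rule — branch into T, not Q  //  not T, Q.
          branch 1.2.1 (add T, not Q):
            not (P and R): β-rule — branch into not P  //  not R.
              branch 1.2.1.1 (add not P):
                ○ open, literals {P=0, Q=0, S=0, T=1}.
              branch 1.2.1.2 (add not R):
                ○ open, literals {Q=0, R=0, S=0, T=1}.
          branch 1.2.2 (add not T, Q):
            × closes — contains both T and not T.
  branch 2 (add not T, (((P and R) iff S) implies (T iff Q))):
    (((P and R) iff S) implies (T iff Q)): β-rule — branch into not ((P and R) iff S)  //  (T iff Q).
      branch 2.1 (add not ((P and R) iff S)):
        not ((P and R) iff S): β-rule — branch into (P and R), not S  //  not (P and R), S.
          branch 2.1.1 (add (P and R), not S):
            (P and R): α-rule — add P, R.
            ○ open, literals {P=1, R=1, S=0, T=0}.
          branch 2.1.2 (add not (P and R), S):
            not (P and R): β-rule — branch into not P  //  not R.
              branch 2.1.2.1 (add not P):
                ○ open, literals {P=0, S=1, T=0}.
              branch 2.1.2.2 (add not R):
                ○ open, literals {R=0, S=1, T=0}.
      branch 2.2 (add (T iff Q)):
        (T iff Q): β-rule — branch into T, Q  //  not T, not Q.
          branch 2.2.1 (add T, Q):
            × closes — contains both T and not T.
          branch 2.2.2 (add not T, not Q):
            ○ open, literals {Q=0, T=0}.
3 branches closed, 7 open.
Each open branch fixes some atoms; the unmentioned ones are free. Counting distinct full assignments: branch {P=1, Q=0, R=1, S=1, T=1} (none free) contributes 1 new; branch {P=0, Q=0, S=0, T=1} (R) contributes 2 new; branch {Q=0, R=0, S=0, T=1} (P) contributes 1 new; branch {P=1, R=1, S=0, T=0} (Q) contributes 2 new; branch {P=0, S=1, T=0} (Q, R) contributes 4 new; branch {R=0, S=1, T=0} (Q, P) contributes 2 new; branch {Q=0, T=0} (R, S, P) contributes 4 new. Total: 16.

16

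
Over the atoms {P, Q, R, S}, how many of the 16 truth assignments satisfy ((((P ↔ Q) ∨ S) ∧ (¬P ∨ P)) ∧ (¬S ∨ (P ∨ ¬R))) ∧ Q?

5

Initial set: {(((((P ↔ Q) ∨ S) ∧ (¬P ∨ P)) ∧ (¬S ∨ (P ∨ ¬R))) ∧ Q)}.
(((((P ↔ Q) ∨ S) ∧ (¬P ∨ P)) ∧ (¬S ∨ (P ∨ ¬R))) ∧ Q): α-rule — add ((((P ↔ Q) ∨ S) ∧ (¬P ∨ P)) ∧ (¬S ∨ (P ∨ ¬R))), Q.
((((P ↔ Q) ∨ S) ∧ (¬P ∨ P)) ∧ (¬S ∨ (P ∨ ¬R))): α-rule — add (((P ↔ Q) ∨ S) ∧ (¬P ∨ P)), (¬S ∨ (P ∨ ¬R)).
(((P ↔ Q) ∨ S) ∧ (¬P ∨ P)): α-rule — add ((P ↔ Q) ∨ S), (¬P ∨ P).
(¬S ∨ (P ∨ ¬R)): β-rule — branch into ¬S  //  (P ∨ ¬R).
  branch 1 (add ¬S):
    ((P ↔ Q) ∨ S): β-rule — branch into (P ↔ Q)  //  S.
      branch 1.1 (add (P ↔ Q)):
        (¬P ∨ P): β-rule — branch into ¬P  //  P.
          branch 1.1.1 (add ¬P):
            (P ↔ Q): β-rule — branch into P, Q  //  ¬P, ¬Q.
              branch 1.1.1.1 (add P, Q):
                × closes — contains both P and ¬P.
              branch 1.1.1.2 (add ¬P, ¬Q):
                × closes — contains both Q and ¬Q.
          branch 1.1.2 (add P):
            (P ↔ Q): β-rule — branch into P, Q  //  ¬P, ¬Q.
              branch 1.1.2.1 (add P, Q):
                ○ open, literals {P=1, Q=1, S=0}.
              branch 1.1.2.2 (add ¬P, ¬Q):
                × closes — contains both P and ¬P.
      branch 1.2 (add S):
        × closes — contains both S and ¬S.
  branch 2 (add (P ∨ ¬R)):
    ((P ↔ Q) ∨ S): β-rule — branch into (P ↔ Q)  //  S.
      branch 2.1 (add (P ↔ Q)):
        (¬P ∨ P): β-rule — branch into ¬P  //  P.
          branch 2.1.1 (add ¬P):
            (P ∨ ¬R): β-rule — branch into P  //  ¬R.
              branch 2.1.1.1 (add P):
                × closes — contains both P and ¬P.
              branch 2.1.1.2 (add ¬R):
                (P ↔ Q): β-rule — branch into P, Q  //  ¬P, ¬Q.
                  branch 2.1.1.2.1 (add P, Q):
                    × closes — contains both P and ¬P.
                  branch 2.1.1.2.2 (add ¬P, ¬Q):
                    × closes — contains both Q and ¬Q.
          branch 2.1.2 (add P):
            (P ∨ ¬R): β-rule — branch into P  //  ¬R.
              branch 2.1.2.1 (add P):
                (P ↔ Q): β-rule — branch into P, Q  //  ¬P, ¬Q.
                  branch 2.1.2.1.1 (add P, Q):
                    ○ open, literals {P=1, Q=1}.
                  branch 2.1.2.1.2 (add ¬P, ¬Q):
                    × closes — contains both P and ¬P.
              branch 2.1.2.2 (add ¬R):
                (P ↔ Q): β-rule — branch into P, Q  //  ¬P, ¬Q.
                  branch 2.1.2.2.1 (add P, Q):
                    ○ open, literals {P=1, Q=1, R=0}.
                  branch 2.1.2.2.2 (add ¬P, ¬Q):
                    × closes — contains both P and ¬P.
      branch 2.2 (add S):
        (¬P ∨ P): β-rule — branch into ¬P  //  P.
          branch 2.2.1 (add ¬P):
            (P ∨ ¬R): β-rule — branch into P  //  ¬R.
              branch 2.2.1.1 (add P):
                × closes — contains both P and ¬P.
              branch 2.2.1.2 (add ¬R):
                ○ open, literals {P=0, Q=1, R=0, S=1}.
          branch 2.2.2 (add P):
            (P ∨ ¬R): β-rule — branch into P  //  ¬R.
              branch 2.2.2.1 (add P):
                ○ open, literals {P=1, Q=1, S=1}.
              branch 2.2.2.2 (add ¬R):
                ○ open, literals {P=1, Q=1, R=0, S=1}.
10 branches closed, 6 open.
Each open branch fixes some atoms; the unmentioned ones are free. Counting distinct full assignments: branch {P=1, Q=1, S=0} (R) contributes 2 new; branch {P=1, Q=1} (R, S) contributes 2 new; branch {P=1, Q=1, R=0} (S) contributes 0 new; branch {P=0, Q=1, R=0, S=1} (none free) contributes 1 new; branch {P=1, Q=1, S=1} (R) contributes 0 new; branch {P=1, Q=1, R=0, S=1} (none free) contributes 0 new. Total: 5.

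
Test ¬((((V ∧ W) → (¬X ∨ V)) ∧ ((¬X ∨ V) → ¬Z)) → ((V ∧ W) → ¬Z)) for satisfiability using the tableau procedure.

Unsatisfiable

Initial set: {¬((((V ∧ W) → (¬X ∨ V)) ∧ ((¬X ∨ V) → ¬Z)) → ((V ∧ W) → ¬Z))}.
¬((((V ∧ W) → (¬X ∨ V)) ∧ ((¬X ∨ V) → ¬Z)) → ((V ∧ W) → ¬Z)): α-rule — add (((V ∧ W) → (¬X ∨ V)) ∧ ((¬X ∨ V) → ¬Z)), ¬((V ∧ W) → ¬Z).
(((V ∧ W) → (¬X ∨ V)) ∧ ((¬X ∨ V) → ¬Z)): α-rule — add ((V ∧ W) → (¬X ∨ V)), ((¬X ∨ V) → ¬Z).
¬((V ∧ W) → ¬Z): α-rule — add (V ∧ W), ¬¬Z.
(V ∧ W): α-rule — add V, W.
((V ∧ W) → (¬X ∨ V)): β-rule — branch into ¬(V ∧ W)  //  (¬X ∨ V).
  branch 1 (add ¬(V ∧ W)):
    ((¬X ∨ V) → ¬Z): β-rule — branch into ¬(¬X ∨ V)  //  ¬Z.
      branch 1.1 (add ¬(¬X ∨ V)):
        ¬(¬X ∨ V): α-rule — add ¬¬X, ¬V.
        × closes — contains both V and ¬V.
      branch 1.2 (add ¬Z):
        × closes — contains both Z and ¬Z.
  branch 2 (add (¬X ∨ V)):
    ((¬X ∨ V) → ¬Z): β-rule — branch into ¬(¬X ∨ V)  //  ¬Z.
      branch 2.1 (add ¬(¬X ∨ V)):
        ¬(¬X ∨ V): α-rule — add ¬¬X, ¬V.
        × closes — contains both V and ¬V.
      branch 2.2 (add ¬Z):
        × closes — contains both Z and ¬Z.
All 4 branches close.
Every branch closed; the formula is unsatisfiable.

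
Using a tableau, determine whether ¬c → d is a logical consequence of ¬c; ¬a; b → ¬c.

Initial set: {¬c; ¬a; (b → ¬c); ¬(¬c → d)}.
¬(¬c → d): α-rule — add ¬c, ¬d.
(b → ¬c): β-rule — branch into ¬b  //  ¬c.
  branch 1 (add ¬b):
    ○ open, literals {a=0, b=0, c=0, d=0}.
  branch 2 (add ¬c):
    ○ open, literals {a=0, c=0, d=0}.
0 branches closed, 2 open.
An open branch gives a countermodel: a=0, b=0, c=0, d=0 (unmentioned atoms arbitrary); the premises hold there but the conclusion fails.

No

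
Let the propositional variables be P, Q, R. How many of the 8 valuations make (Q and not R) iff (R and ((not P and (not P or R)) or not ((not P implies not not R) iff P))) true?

4

Initial set: {T ((Q and not R) iff (R and ((not P and (not P or R)) or not ((not P implies not not R) iff P))))}.
T ((Q and not R) iff (R and ((not P and (not P or R)) or not ((not P implies not not R) iff P)))): β-rule — branch into T (Q and not R), T (R and ((not P and (not P or R)) or not ((not P implies not not R) iff P)))  //  F (Q and not R), F (R and ((not P and (not P or R)) or not ((not P implies not not R) iff P))).
  branch 1 (add T (Q and not R), T (R and ((not P and (not P or R)) or not ((not P implies not not R) iff P)))):
    T (Q and not R): α-rule — add T Q, T not R.
    T (R and ((not P and (not P or R)) or not ((not P implies not not R) iff P))): α-rule — add T R, T ((not P and (not P or R)) or not ((not P implies not not R) iff P)).
    × closes — contains both R and not R.
  branch 2 (add F (Q and not R), F (R and ((not P and (not P or R)) or not ((not P implies not not R) iff P)))):
    F (Q and not R): β-rule — branch into F Q  //  F not R.
      branch 2.1 (add F Q):
        F (R and ((not P and (not P or R)) or not ((not P implies not not R) iff P))): β-rule — branch into F R  //  F ((not P and (not P or R)) or not ((not P implies not not R) iff P)).
          branch 2.1.1 (add F R):
            ○ open, literals {Q=false, R=false}.
          branch 2.1.2 (add F ((not P and (not P or R)) or not ((not P implies not not R) iff P))):
            F ((not P and (not P or R)) or not ((not P implies not not R) iff P)): α-rule — add F (not P and (not P or R)), F not ((not P implies not not R) iff P).
            F (not P and (not P or R)): β-rule — branch into F not P  //  F (not P or R).
              branch 2.1.2.1 (add F not P):
                F not ((not P implies not not R) iff P): β-rule — branch into T (not P implies not not R), T P  //  F (not P implies not not R), F P.
                  branch 2.1.2.1.1 (add T (not P implies not not R), T P):
                    T (not P implies not not R): β-rule — branch into F not P  //  T not not R.
                      branch 2.1.2.1.1.1 (add F not P):
                        ○ open, literals {P=true, Q=false}.
                      branch 2.1.2.1.1.2 (add T not not R):
                        T not not R: drop double negation, giving T R.
                        ○ open, literals {P=true, Q=false, R=true}.
                  branch 2.1.2.1.2 (add F (not P implies not not R), F P):
                    × closes — contains both P and not P.
              branch 2.1.2.2 (add F (not P or R)):
                F (not P or R): α-rule — add F not P, F R.
                F not ((not P implies not not R) iff P): β-rule — branch into T (not P implies not not R), T P  //  F (not P implies not not R), F P.
                  branch 2.1.2.2.1 (add T (not P implies not not R), T P):
                    T (not P implies not not R): β-rule — branch into F not P  //  T not not R.
                      branch 2.1.2.2.1.1 (add F not P):
                        ○ open, literals {P=true, Q=false, R=false}.
                      branch 2.1.2.2.1.2 (add T not not R):
                        T not not R: drop double negation, giving T R.
                        × closes — contains both R and not R.
                  branch 2.1.2.2.2 (add F (not P implies not not R), F P):
                    × closes — contains both P and not P.
      branch 2.2 (add F not R):
        F (R and ((not P and (not P or R)) or not ((not P implies not not R) iff P))): β-rule — branch into F R  //  F ((not P and (not P or R)) or not ((not P implies not not R) iff P)).
          branch 2.2.1 (add F R):
            × closes — contains both R and not R.
          branch 2.2.2 (add F ((not P and (not P or R)) or not ((not P implies not not R) iff P))):
            F ((not P and (not P or R)) or not ((not P implies not not R) iff P)): α-rule — add F (not P and (not P or R)), F not ((not P implies not not R) iff P).
            F (not P and (not P or R)): β-rule — branch into F not P  //  F (not P or R).
              branch 2.2.2.1 (add F not P):
                F not ((not P implies not not R) iff P): β-rule — branch into T (not P implies not not R), T P  //  F (not P implies not not R), F P.
                  branch 2.2.2.1.1 (add T (not P implies not not R), T P):
                    T (not P implies not not R): β-rule — branch into F not P  //  T not not R.
                      branch 2.2.2.1.1.1 (add F not P):
                        ○ open, literals {P=true, R=true}.
                      branch 2.2.2.1.1.2 (add T not not R):
                        T not not R: drop double negation, giving T R.
                        ○ open, literals {P=true, R=true}.
                  branch 2.2.2.1.2 (add F (not P implies not not R), F P):
                    × closes — contains both P and not P.
              branch 2.2.2.2 (add F (not P or R)):
                F (not P or R): α-rule — add F not P, F R.
                × closes — contains both R and not R.
7 branches closed, 6 open.
Each open branch fixes some atoms; the unmentioned ones are free. Counting distinct full assignments: branch {Q=false, R=false} (P) contributes 2 new; branch {P=true, Q=false} (R) contributes 1 new; branch {P=true, Q=false, R=true} (none free) contributes 0 new; branch {P=true, Q=false, R=false} (none free) contributes 0 new; branch {P=true, R=true} (Q) contributes 1 new; branch {P=true, R=true} (Q) contributes 0 new. Total: 4.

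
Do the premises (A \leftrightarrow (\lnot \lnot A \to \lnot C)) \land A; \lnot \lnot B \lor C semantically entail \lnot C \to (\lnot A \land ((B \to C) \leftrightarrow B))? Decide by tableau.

No

Initial set: {((A \leftrightarrow (\lnot \lnot A \to \lnot C)) \land A); (\lnot \lnot B \lor C); \lnot (\lnot C \to (\lnot A \land ((B \to C) \leftrightarrow B)))}.
((A \leftrightarrow (\lnot \lnot A \to \lnot C)) \land A): α-rule — add (A \leftrightarrow (\lnot \lnot A \to \lnot C)), A.
\lnot (\lnot C \to (\lnot A \land ((B \to C) \leftrightarrow B))): α-rule — add \lnot C, \lnot (\lnot A \land ((B \to C) \leftrightarrow B)).
(\lnot \lnot B \lor C): β-rule — branch into \lnot \lnot B  //  C.
  branch 1 (add \lnot \lnot B):
    \lnot \lnot B: drop double negation, giving B.
    (A \leftrightarrow (\lnot \lnot A \to \lnot C)): β-rule — branch into A, (\lnot \lnot A \to \lnot C)  //  \lnot A, \lnot (\lnot \lnot A \to \lnot C).
      branch 1.1 (add A, (\lnot \lnot A \to \lnot C)):
        \lnot (\lnot A \land ((B \to C) \leftrightarrow B)): β-rule — branch into \lnot \lnot A  //  \lnot ((B \to C) \leftrightarrow B).
          branch 1.1.1 (add \lnot \lnot A):
            (\lnot \lnot A \to \lnot C): β-rule — branch into \lnot \lnot \lnot A  //  \lnot C.
              branch 1.1.1.1 (add \lnot \lnot \lnot A):
                \lnot \lnot \lnot A: drop double negation, giving \lnot A.
                × closes — contains both A and \lnot A.
              branch 1.1.1.2 (add \lnot C):
                ○ open, literals {A=1, B=1, C=0}.
          branch 1.1.2 (add \lnot ((B \to C) \leftrightarrow B)):
            (\lnot \lnot A \to \lnot C): β-rule — branch into \lnot \lnot \lnot A  //  \lnot C.
              branch 1.1.2.1 (add \lnot \lnot \lnot A):
                \lnot \lnot \lnot A: drop double negation, giving \lnot A.
                × closes — contains both A and \lnot A.
              branch 1.1.2.2 (add \lnot C):
                \lnot ((B \to C) \leftrightarrow B): β-rule — branch into (B \to C), \lnot B  //  \lnot (B \to C), B.
                  branch 1.1.2.2.1 (add (B \to C), \lnot B):
                    × closes — contains both B and \lnot B.
                  branch 1.1.2.2.2 (add \lnot (B \to C), B):
                    \lnot (B \to C): α-rule — add B, \lnot C.
                    ○ open, literals {A=1, B=1, C=0}.
      branch 1.2 (add \lnot A, \lnot (\lnot \lnot A \to \lnot C)):
        × closes — contains both A and \lnot A.
  branch 2 (add C):
    × closes — contains both C and \lnot C.
5 branches closed, 2 open.
An open branch gives a countermodel: A=1, B=1, C=0 (unmentioned atoms arbitrary); the premises hold there but the conclusion fails.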